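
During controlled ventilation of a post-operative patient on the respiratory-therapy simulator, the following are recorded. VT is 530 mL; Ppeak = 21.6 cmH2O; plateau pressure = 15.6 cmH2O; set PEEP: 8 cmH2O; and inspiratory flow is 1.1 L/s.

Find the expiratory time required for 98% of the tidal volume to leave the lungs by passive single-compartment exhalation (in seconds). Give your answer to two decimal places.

1.49

R = (PIP − Pplat)/V̇ = (21.6 − 15.6) / 1.1 = 6.0/1.1 = 5.455 cmH2O·s/L.
C = Vt/(Pplat − PEEP) = 530.0 / (15.6 − 8) = 530.0/7.6 = 69.737 mL/cmH2O.
τ = R × C = 5.455 × 0.06974 L/cmH2O = 0.3804 s.
t = −τ·ln(1 − 0.98) = −0.3804·ln(0.02) = 1.488 s.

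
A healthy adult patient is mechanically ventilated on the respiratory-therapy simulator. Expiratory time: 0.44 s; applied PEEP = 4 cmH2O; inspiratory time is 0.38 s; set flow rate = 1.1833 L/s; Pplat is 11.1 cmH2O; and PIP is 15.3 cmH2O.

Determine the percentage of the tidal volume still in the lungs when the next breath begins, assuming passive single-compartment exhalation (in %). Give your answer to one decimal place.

14.1

Vt = flow × Ti = 1.1833 L/s × 0.38 s × 1000 mL/L = 449.65 mL.
R = (PIP − Pplat)/V̇ = (15.3 − 11.1) / 1.1833 = 4.2/1.1833 = 3.549 cmH2O·s/L.
C = Vt/(Pplat − PEEP) = 449.65 / (11.1 − 4) = 449.65/7.1 = 63.331 mL/cmH2O.
τ = R × C = 3.549 × 0.06333 L/cmH2O = 0.2248 s.
Fraction remaining at end-expiration = e^(−Te/τ) = e^(−0.44/0.2248) = 0.1412 → 14.12%.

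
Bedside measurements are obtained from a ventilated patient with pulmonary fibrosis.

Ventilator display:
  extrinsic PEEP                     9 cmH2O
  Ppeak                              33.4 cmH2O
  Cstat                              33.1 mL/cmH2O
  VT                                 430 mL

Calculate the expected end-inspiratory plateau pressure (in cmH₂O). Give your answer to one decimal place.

22.0

Pplat = PEEP + Vt / Cstat = 9 + 430 / 33.1 = 9 + 12.991 = 21.991 cmH2O.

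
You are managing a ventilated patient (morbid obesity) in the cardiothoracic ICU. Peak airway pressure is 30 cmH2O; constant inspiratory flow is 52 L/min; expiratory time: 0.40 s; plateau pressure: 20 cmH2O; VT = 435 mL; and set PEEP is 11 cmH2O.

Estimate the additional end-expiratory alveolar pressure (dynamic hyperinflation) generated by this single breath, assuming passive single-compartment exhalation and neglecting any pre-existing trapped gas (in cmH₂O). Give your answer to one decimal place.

Flow: 52 L/min ÷ 60 = 0.8667 L/s.
R = (PIP − Pplat)/V̇ = (30 − 20) / 0.8667 = 10.0/0.8667 = 11.538 cmH2O·s/L.
C = Vt/(Pplat − PEEP) = 435.0 / (20 − 11) = 435.0/9.0 = 48.333 mL/cmH2O.
τ = R × C = 11.538 × 0.04833 L/cmH2O = 0.5576 s.
Fraction remaining = e^(−Te/τ) = e^(−0.40/0.5576) = 0.488; trapped volume = 435.0 × 0.488 = 212.28 mL.
Additional alveolar pressure from trapping ≈ V_trapped / C = 212.28 / 48.333 = 4.392 cmH2O.

4.4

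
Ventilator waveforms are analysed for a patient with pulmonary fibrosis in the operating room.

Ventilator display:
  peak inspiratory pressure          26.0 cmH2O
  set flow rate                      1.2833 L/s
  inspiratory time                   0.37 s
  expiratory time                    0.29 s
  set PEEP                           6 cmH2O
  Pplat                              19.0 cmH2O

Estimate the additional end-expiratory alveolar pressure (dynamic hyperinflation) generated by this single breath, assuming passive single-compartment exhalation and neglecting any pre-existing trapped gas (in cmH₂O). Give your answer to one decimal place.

3.0

Vt = flow × Ti = 1.2833 L/s × 0.37 s × 1000 mL/L = 474.82 mL.
R = (PIP − Pplat)/V̇ = (26.0 − 19.0) / 1.2833 = 7.0/1.2833 = 5.455 cmH2O·s/L.
C = Vt/(Pplat − PEEP) = 474.82 / (19.0 − 6) = 474.82/13.0 = 36.525 mL/cmH2O.
τ = R × C = 5.455 × 0.03653 L/cmH2O = 0.1993 s.
Fraction remaining = e^(−Te/τ) = e^(−0.29/0.1993) = 0.2334; trapped volume = 474.82 × 0.2334 = 110.82 mL.
Additional alveolar pressure from trapping ≈ V_trapped / C = 110.82 / 36.525 = 3.034 cmH2O.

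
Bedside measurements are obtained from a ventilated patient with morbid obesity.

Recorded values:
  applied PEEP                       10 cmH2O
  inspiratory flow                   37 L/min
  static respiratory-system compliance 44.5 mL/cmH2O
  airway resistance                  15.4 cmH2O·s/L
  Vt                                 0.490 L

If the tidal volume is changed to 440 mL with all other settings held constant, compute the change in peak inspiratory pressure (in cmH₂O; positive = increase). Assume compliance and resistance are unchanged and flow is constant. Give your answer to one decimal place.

PIP = Vt/C + R·V̇ + PEEP (constant-flow equation of motion).
Only the elastic term changes: ΔPIP = ΔVt / C = (440 − 490) / 44.5 = -1.124 cmH2O.

-1.1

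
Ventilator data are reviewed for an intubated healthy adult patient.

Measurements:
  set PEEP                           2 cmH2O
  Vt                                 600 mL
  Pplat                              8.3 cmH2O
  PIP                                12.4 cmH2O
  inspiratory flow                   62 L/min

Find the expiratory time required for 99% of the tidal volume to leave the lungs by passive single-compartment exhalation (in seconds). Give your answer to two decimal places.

Flow: 62 L/min ÷ 60 = 1.0333 L/s.
R = (PIP − Pplat)/V̇ = (12.4 − 8.3) / 1.0333 = 4.1/1.0333 = 3.968 cmH2O·s/L.
C = Vt/(Pplat − PEEP) = 600.0 / (8.3 − 2) = 600.0/6.3 = 95.238 mL/cmH2O.
τ = R × C = 3.968 × 0.09524 L/cmH2O = 0.3779 s.
t = −τ·ln(1 − 0.99) = −0.3779·ln(0.01) = 1.74 s.

1.74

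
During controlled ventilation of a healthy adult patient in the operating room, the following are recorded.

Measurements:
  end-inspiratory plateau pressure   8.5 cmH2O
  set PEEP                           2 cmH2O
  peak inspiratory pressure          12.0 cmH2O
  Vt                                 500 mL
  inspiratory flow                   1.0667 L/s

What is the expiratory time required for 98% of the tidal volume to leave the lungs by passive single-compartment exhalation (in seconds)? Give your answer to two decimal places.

0.99

R = (PIP − Pplat)/V̇ = (12.0 − 8.5) / 1.0667 = 3.5/1.0667 = 3.281 cmH2O·s/L.
C = Vt/(Pplat − PEEP) = 500.0 / (8.5 − 2) = 500.0/6.5 = 76.923 mL/cmH2O.
τ = R × C = 3.281 × 0.07692 L/cmH2O = 0.2524 s.
t = −τ·ln(1 − 0.98) = −0.2524·ln(0.02) = 0.9874 s.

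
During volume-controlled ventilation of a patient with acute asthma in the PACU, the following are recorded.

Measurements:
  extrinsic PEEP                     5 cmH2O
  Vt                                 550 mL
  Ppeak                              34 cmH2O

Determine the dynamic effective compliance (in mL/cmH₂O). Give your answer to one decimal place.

19.0

Dynamic compliance = Vt / (PIP − PEEP) = 550 / (34 − 5) = 550 / 29.0 = 18.966 mL/cmH2O.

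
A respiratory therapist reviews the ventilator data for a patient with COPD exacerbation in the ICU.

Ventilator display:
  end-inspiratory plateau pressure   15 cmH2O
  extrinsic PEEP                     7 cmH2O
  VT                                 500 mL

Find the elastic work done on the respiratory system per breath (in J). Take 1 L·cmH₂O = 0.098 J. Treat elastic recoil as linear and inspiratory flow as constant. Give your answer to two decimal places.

Elastic work ≈ ½ × (Pplat − PEEP) × Vt = 0.5 × (15 − 7) × 0.500 L = 0.5 × 8.0 × 0.500 = 2.0 L·cmH2O.
× 0.098 J/(L·cmH2O) → 0.196 J.

0.20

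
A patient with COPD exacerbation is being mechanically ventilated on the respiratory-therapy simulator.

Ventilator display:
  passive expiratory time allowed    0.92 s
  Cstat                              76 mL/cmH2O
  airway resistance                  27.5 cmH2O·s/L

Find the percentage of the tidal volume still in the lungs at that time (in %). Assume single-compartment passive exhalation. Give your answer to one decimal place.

64.4

τ = R × C = 27.5 × 76 mL/cmH2O = 27.5 × 0.076 L/cmH2O = 2.09 s.
Passive exhalation: V(t)/V₀ = e^(−t/τ) = e^(−0.92/2.09) = 0.6439.
Fraction remaining = 0.6439 → 64.39%.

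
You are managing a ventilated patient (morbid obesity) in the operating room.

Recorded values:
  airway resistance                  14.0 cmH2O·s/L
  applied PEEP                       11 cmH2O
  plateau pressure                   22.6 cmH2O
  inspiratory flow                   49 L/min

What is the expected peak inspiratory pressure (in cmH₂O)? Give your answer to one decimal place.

34.0

Flow: 49 L/min ÷ 60 = 0.8167 L/s.
PIP = Pplat + Raw × flow = 22.6 + 14.0 × 0.8167 = 22.6 + 11.434 = 34.034 cmH2O.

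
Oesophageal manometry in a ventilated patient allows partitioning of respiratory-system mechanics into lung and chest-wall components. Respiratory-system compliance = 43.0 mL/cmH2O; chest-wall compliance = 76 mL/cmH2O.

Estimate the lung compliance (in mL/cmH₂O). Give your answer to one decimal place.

99.0

1/CL = 1/Crs − 1/Ccw.
1/CL = 1/43.0 − 1/76 = 0.0101.
CL = 99.01 mL/cmH2O.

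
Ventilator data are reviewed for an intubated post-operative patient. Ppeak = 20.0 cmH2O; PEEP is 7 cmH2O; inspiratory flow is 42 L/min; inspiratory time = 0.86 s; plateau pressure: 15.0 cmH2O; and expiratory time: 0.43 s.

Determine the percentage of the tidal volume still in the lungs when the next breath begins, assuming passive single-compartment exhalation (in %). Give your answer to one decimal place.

Flow: 42 L/min ÷ 60 = 0.7 L/s.
Vt = flow × Ti = 0.7 L/s × 0.86 s × 1000 mL/L = 602.0 mL.
R = (PIP − Pplat)/V̇ = (20.0 − 15.0) / 0.7 = 5.0/0.7 = 7.143 cmH2O·s/L.
C = Vt/(Pplat − PEEP) = 602.0 / (15.0 − 7) = 602.0/8.0 = 75.25 mL/cmH2O.
τ = R × C = 7.143 × 0.07525 L/cmH2O = 0.5375 s.
Fraction remaining at end-expiration = e^(−Te/τ) = e^(−0.43/0.5375) = 0.4493 → 44.93%.

44.9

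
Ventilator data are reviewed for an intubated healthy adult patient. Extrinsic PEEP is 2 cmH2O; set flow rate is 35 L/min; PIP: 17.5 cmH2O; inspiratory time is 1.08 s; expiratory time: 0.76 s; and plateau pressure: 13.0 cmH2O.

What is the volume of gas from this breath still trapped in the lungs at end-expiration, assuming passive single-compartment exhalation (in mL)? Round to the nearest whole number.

Flow: 35 L/min ÷ 60 = 0.5833 L/s.
Vt = flow × Ti = 0.5833 L/s × 1.08 s × 1000 mL/L = 629.96 mL.
R = (PIP − Pplat)/V̇ = (17.5 − 13.0) / 0.5833 = 4.5/0.5833 = 7.715 cmH2O·s/L.
C = Vt/(Pplat − PEEP) = 629.96 / (13.0 − 2) = 629.96/11.0 = 57.269 mL/cmH2O.
τ = R × C = 7.715 × 0.05727 L/cmH2O = 0.4418 s.
Fraction remaining = e^(−Te/τ) = e^(−0.76/0.4418) = 0.179.
Trapped volume = 629.96 × 0.179 = 112.76 mL.

113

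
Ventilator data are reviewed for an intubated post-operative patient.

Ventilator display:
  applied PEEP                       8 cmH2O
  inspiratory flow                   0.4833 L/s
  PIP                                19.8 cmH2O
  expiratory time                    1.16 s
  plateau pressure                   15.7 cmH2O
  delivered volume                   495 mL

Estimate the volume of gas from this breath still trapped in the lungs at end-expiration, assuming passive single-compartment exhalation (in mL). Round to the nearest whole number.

59

R = (PIP − Pplat)/V̇ = (19.8 − 15.7) / 0.4833 = 4.1/0.4833 = 8.483 cmH2O·s/L.
C = Vt/(Pplat − PEEP) = 495.0 / (15.7 − 8) = 495.0/7.7 = 64.286 mL/cmH2O.
τ = R × C = 8.483 × 0.06429 L/cmH2O = 0.5454 s.
Fraction remaining = e^(−Te/τ) = e^(−1.16/0.5454) = 0.1192.
Trapped volume = 495.0 × 0.1192 = 59.004 mL.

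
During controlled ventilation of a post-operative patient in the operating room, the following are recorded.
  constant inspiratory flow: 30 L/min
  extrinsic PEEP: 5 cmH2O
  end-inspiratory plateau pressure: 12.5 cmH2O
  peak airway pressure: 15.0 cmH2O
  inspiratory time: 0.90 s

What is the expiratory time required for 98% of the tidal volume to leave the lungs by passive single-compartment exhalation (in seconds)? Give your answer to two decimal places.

Flow: 30 L/min ÷ 60 = 0.5 L/s.
Vt = flow × Ti = 0.5 L/s × 0.90 s × 1000 mL/L = 450.0 mL.
R = (PIP − Pplat)/V̇ = (15.0 − 12.5) / 0.5 = 2.5/0.5 = 5.0 cmH2O·s/L.
C = Vt/(Pplat − PEEP) = 450.0 / (12.5 − 5) = 450.0/7.5 = 60.0 mL/cmH2O.
τ = R × C = 5.0 × 0.06 L/cmH2O = 0.3 s.
t = −τ·ln(1 − 0.98) = −0.3·ln(0.02) = 1.174 s.

1.17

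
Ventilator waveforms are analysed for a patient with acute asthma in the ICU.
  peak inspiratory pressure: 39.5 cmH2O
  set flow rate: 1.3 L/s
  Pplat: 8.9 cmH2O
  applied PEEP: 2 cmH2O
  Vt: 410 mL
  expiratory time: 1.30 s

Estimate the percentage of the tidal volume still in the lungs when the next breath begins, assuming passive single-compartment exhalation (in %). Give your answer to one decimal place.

39.5

R = (PIP − Pplat)/V̇ = (39.5 − 8.9) / 1.3 = 30.6/1.3 = 23.538 cmH2O·s/L.
C = Vt/(Pplat − PEEP) = 410.0 / (8.9 − 2) = 410.0/6.9 = 59.42 mL/cmH2O.
τ = R × C = 23.538 × 0.05942 L/cmH2O = 1.399 s.
Fraction remaining at end-expiration = e^(−Te/τ) = e^(−1.30/1.399) = 0.3949 → 39.49%.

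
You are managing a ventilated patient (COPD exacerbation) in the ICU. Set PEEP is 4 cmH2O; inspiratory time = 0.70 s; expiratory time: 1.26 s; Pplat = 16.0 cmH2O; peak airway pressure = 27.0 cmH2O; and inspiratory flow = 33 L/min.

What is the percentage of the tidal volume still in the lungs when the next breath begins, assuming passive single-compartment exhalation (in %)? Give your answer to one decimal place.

14.0

Flow: 33 L/min ÷ 60 = 0.55 L/s.
Vt = flow × Ti = 0.55 L/s × 0.70 s × 1000 mL/L = 385.0 mL.
R = (PIP − Pplat)/V̇ = (27.0 − 16.0) / 0.55 = 11.0/0.55 = 20.0 cmH2O·s/L.
C = Vt/(Pplat − PEEP) = 385.0 / (16.0 − 4) = 385.0/12.0 = 32.083 mL/cmH2O.
τ = R × C = 20.0 × 0.03208 L/cmH2O = 0.6416 s.
Fraction remaining at end-expiration = e^(−Te/τ) = e^(−1.26/0.6416) = 0.1403 → 14.03%.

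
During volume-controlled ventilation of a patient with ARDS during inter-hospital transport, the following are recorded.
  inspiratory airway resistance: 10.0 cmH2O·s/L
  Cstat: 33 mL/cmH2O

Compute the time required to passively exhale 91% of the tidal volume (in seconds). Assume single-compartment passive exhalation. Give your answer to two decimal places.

0.79

τ = R × C = 10.0 × 33 mL/cmH2O = 10.0 × 0.033 L/cmH2O = 0.33 s.
Exhaled fraction f = 1 − e^(−t/τ) → t = −τ·ln(1 − f) = −0.33·ln(0.09) = 0.7946 s.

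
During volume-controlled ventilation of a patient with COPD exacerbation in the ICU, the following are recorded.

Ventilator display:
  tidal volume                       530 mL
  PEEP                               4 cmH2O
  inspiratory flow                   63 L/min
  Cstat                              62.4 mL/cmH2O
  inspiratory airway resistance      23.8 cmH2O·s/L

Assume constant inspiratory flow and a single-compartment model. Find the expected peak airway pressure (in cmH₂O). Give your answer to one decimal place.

Flow: 63 L/min ÷ 60 = 1.05 L/s.
Equation of motion (constant flow): PIP = Vt/C + R·V̇ + PEEP.
PIP = 530/62.4 + 23.8×1.05 + 4 = 8.494 + 24.99 + 4 = 37.484 cmH2O.

37.5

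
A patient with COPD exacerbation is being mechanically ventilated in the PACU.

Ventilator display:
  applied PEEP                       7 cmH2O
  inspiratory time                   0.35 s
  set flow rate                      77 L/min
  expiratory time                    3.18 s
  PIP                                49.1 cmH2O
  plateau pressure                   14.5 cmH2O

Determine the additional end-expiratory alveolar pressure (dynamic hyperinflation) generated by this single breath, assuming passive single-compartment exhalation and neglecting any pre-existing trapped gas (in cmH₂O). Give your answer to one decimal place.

1.0

Flow: 77 L/min ÷ 60 = 1.2833 L/s.
Vt = flow × Ti = 1.2833 L/s × 0.35 s × 1000 mL/L = 449.16 mL.
R = (PIP − Pplat)/V̇ = (49.1 − 14.5) / 1.2833 = 34.6/1.2833 = 26.962 cmH2O·s/L.
C = Vt/(Pplat − PEEP) = 449.16 / (14.5 − 7) = 449.16/7.5 = 59.888 mL/cmH2O.
τ = R × C = 26.962 × 0.05989 L/cmH2O = 1.615 s.
Fraction remaining = e^(−Te/τ) = e^(−3.18/1.615) = 0.1396; trapped volume = 449.16 × 0.1396 = 62.703 mL.
Additional alveolar pressure from trapping ≈ V_trapped / C = 62.703 / 59.888 = 1.047 cmH2O.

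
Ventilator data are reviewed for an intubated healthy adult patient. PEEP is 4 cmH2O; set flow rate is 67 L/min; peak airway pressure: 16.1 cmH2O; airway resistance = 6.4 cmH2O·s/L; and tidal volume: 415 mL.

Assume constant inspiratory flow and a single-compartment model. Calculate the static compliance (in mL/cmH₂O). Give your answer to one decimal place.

Flow: 67 L/min ÷ 60 = 1.1167 L/s.
Equation of motion (constant flow): PIP = Vt/C + R·V̇ + PEEP.
Vt/C = PIP − R·V̇ − PEEP = 16.1 − 6.4×1.1167 − 4 = 16.1 − 7.147 − 4 = 4.953 cmH2O.
C = Vt / 4.953 = 415 / 4.953 = 83.788 mL/cmH2O.

83.8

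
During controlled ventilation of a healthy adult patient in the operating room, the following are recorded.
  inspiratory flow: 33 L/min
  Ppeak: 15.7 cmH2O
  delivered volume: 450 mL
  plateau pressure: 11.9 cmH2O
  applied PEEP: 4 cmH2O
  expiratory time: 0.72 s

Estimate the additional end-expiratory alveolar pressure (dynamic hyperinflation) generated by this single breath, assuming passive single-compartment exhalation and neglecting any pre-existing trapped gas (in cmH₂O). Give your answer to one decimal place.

Flow: 33 L/min ÷ 60 = 0.55 L/s.
R = (PIP − Pplat)/V̇ = (15.7 − 11.9) / 0.55 = 3.8/0.55 = 6.909 cmH2O·s/L.
C = Vt/(Pplat − PEEP) = 450.0 / (11.9 − 4) = 450.0/7.9 = 56.962 mL/cmH2O.
τ = R × C = 6.909 × 0.05696 L/cmH2O = 0.3935 s.
Fraction remaining = e^(−Te/τ) = e^(−0.72/0.3935) = 0.1605; trapped volume = 450.0 × 0.1605 = 72.225 mL.
Additional alveolar pressure from trapping ≈ V_trapped / C = 72.225 / 56.962 = 1.268 cmH2O.

1.3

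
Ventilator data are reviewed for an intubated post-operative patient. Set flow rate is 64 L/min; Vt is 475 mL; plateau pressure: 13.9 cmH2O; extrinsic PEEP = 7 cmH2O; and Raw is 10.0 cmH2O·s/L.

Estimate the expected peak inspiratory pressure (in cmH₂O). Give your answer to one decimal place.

24.6

Flow: 64 L/min ÷ 60 = 1.0667 L/s.
PIP = Pplat + Raw × flow = 13.9 + 10.0 × 1.0667 = 13.9 + 10.667 = 24.567 cmH2O.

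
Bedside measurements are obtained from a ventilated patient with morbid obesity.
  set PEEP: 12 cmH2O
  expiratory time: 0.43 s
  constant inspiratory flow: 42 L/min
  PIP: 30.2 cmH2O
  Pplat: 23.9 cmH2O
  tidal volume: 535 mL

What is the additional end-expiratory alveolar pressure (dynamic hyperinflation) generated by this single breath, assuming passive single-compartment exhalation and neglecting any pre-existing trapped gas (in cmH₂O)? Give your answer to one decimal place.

Flow: 42 L/min ÷ 60 = 0.7 L/s.
R = (PIP − Pplat)/V̇ = (30.2 − 23.9) / 0.7 = 6.3/0.7 = 9.0 cmH2O·s/L.
C = Vt/(Pplat − PEEP) = 535.0 / (23.9 − 12) = 535.0/11.9 = 44.958 mL/cmH2O.
τ = R × C = 9.0 × 0.04496 L/cmH2O = 0.4046 s.
Fraction remaining = e^(−Te/τ) = e^(−0.43/0.4046) = 0.3455; trapped volume = 535.0 × 0.3455 = 184.84 mL.
Additional alveolar pressure from trapping ≈ V_trapped / C = 184.84 / 44.958 = 4.111 cmH2O.

4.1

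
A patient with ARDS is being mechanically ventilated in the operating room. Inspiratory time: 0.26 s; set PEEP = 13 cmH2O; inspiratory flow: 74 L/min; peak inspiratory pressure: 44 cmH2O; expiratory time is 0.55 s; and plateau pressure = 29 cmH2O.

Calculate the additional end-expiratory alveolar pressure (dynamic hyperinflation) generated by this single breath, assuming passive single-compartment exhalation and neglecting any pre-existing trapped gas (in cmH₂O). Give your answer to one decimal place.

1.7

Flow: 74 L/min ÷ 60 = 1.2333 L/s.
Vt = flow × Ti = 1.2333 L/s × 0.26 s × 1000 mL/L = 320.66 mL.
R = (PIP − Pplat)/V̇ = (44 − 29) / 1.2333 = 15.0/1.2333 = 12.162 cmH2O·s/L.
C = Vt/(Pplat − PEEP) = 320.66 / (29 − 13) = 320.66/16.0 = 20.041 mL/cmH2O.
τ = R × C = 12.162 × 0.02004 L/cmH2O = 0.2437 s.
Fraction remaining = e^(−Te/τ) = e^(−0.55/0.2437) = 0.1047; trapped volume = 320.66 × 0.1047 = 33.573 mL.
Additional alveolar pressure from trapping ≈ V_trapped / C = 33.573 / 20.041 = 1.675 cmH2O.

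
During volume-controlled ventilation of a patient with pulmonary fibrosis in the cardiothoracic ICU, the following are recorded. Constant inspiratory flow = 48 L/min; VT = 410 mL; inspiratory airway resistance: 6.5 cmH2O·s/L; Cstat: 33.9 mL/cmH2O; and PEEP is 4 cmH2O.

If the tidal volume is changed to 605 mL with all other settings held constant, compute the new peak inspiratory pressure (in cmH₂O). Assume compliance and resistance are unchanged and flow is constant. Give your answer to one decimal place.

Flow: 48 L/min ÷ 60 = 0.8 L/s.
PIP = Vt/C + R·V̇ + PEEP (constant-flow equation of motion).
Only the elastic term changes: ΔPIP = ΔVt / C = (605 − 410) / 33.9 = 5.752 cmH2O.
Original PIP = 410/33.9 + 6.5×0.8 + 4 = 21.294 cmH2O; new PIP = 21.294 + (5.752) = 27.046 cmH2O.

27.0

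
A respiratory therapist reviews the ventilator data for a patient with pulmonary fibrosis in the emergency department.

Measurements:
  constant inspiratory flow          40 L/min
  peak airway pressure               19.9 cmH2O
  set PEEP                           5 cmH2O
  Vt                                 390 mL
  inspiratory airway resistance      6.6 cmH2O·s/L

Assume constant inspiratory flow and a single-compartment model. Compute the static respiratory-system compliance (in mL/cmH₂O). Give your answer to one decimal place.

Flow: 40 L/min ÷ 60 = 0.6667 L/s.
Equation of motion (constant flow): PIP = Vt/C + R·V̇ + PEEP.
Vt/C = PIP − R·V̇ − PEEP = 19.9 − 6.6×0.6667 − 5 = 19.9 − 4.4 − 5 = 10.5 cmH2O.
C = Vt / 10.5 = 390 / 10.5 = 37.143 mL/cmH2O.

37.1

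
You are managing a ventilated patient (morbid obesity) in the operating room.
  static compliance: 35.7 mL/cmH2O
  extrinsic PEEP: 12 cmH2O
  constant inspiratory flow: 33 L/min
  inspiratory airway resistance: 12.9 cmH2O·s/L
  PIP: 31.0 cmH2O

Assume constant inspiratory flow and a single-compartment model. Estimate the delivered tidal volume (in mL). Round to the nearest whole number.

Flow: 33 L/min ÷ 60 = 0.55 L/s.
Equation of motion (constant flow): PIP = Vt/C + R·V̇ + PEEP.
Vt/C = PIP − R·V̇ − PEEP = 31.0 − 7.095 − 12 = 11.905 cmH2O.
Vt = C × 11.905 = 35.7 × 11.905 = 425.01 mL.

425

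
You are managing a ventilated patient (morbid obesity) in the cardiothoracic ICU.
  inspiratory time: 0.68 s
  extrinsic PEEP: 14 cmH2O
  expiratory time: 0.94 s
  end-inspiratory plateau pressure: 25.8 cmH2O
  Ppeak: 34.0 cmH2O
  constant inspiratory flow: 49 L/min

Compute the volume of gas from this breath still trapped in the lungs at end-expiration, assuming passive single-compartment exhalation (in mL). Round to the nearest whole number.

76

Flow: 49 L/min ÷ 60 = 0.8167 L/s.
Vt = flow × Ti = 0.8167 L/s × 0.68 s × 1000 mL/L = 555.36 mL.
R = (PIP − Pplat)/V̇ = (34.0 − 25.8) / 0.8167 = 8.2/0.8167 = 10.04 cmH2O·s/L.
C = Vt/(Pplat − PEEP) = 555.36 / (25.8 − 14) = 555.36/11.8 = 47.064 mL/cmH2O.
τ = R × C = 10.04 × 0.04706 L/cmH2O = 0.4725 s.
Fraction remaining = e^(−Te/τ) = e^(−0.94/0.4725) = 0.1368.
Trapped volume = 555.36 × 0.1368 = 75.973 mL.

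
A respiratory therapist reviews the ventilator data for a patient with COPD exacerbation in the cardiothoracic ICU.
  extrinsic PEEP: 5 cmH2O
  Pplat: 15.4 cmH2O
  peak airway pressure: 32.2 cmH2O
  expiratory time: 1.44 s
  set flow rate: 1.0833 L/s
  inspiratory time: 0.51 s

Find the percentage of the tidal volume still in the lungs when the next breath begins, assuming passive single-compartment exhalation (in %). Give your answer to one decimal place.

Vt = flow × Ti = 1.0833 L/s × 0.51 s × 1000 mL/L = 552.48 mL.
R = (PIP − Pplat)/V̇ = (32.2 − 15.4) / 1.0833 = 16.8/1.0833 = 15.508 cmH2O·s/L.
C = Vt/(Pplat − PEEP) = 552.48 / (15.4 − 5) = 552.48/10.4 = 53.123 mL/cmH2O.
τ = R × C = 15.508 × 0.05312 L/cmH2O = 0.8238 s.
Fraction remaining at end-expiration = e^(−Te/τ) = e^(−1.44/0.8238) = 0.1741 → 17.41%.

17.4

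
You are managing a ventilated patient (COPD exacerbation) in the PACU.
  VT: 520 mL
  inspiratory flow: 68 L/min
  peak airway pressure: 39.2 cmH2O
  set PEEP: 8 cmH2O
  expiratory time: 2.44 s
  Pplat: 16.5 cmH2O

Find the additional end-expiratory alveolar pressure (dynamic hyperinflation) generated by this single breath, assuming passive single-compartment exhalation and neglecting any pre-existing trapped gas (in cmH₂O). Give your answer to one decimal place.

Flow: 68 L/min ÷ 60 = 1.1333 L/s.
R = (PIP − Pplat)/V̇ = (39.2 − 16.5) / 1.1333 = 22.7/1.1333 = 20.03 cmH2O·s/L.
C = Vt/(Pplat − PEEP) = 520.0 / (16.5 − 8) = 520.0/8.5 = 61.176 mL/cmH2O.
τ = R × C = 20.03 × 0.06118 L/cmH2O = 1.225 s.
Fraction remaining = e^(−Te/τ) = e^(−2.44/1.225) = 0.1364; trapped volume = 520.0 × 0.1364 = 70.928 mL.
Additional alveolar pressure from trapping ≈ V_trapped / C = 70.928 / 61.176 = 1.159 cmH2O.

1.2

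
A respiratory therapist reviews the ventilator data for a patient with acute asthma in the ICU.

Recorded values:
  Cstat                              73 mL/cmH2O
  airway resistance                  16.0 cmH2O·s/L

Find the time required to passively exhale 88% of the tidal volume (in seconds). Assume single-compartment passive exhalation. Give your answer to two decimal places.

τ = R × C = 16.0 × 73 mL/cmH2O = 16.0 × 0.073 L/cmH2O = 1.168 s.
Exhaled fraction f = 1 − e^(−t/τ) → t = −τ·ln(1 − f) = −1.168·ln(0.12) = 2.476 s.

2.48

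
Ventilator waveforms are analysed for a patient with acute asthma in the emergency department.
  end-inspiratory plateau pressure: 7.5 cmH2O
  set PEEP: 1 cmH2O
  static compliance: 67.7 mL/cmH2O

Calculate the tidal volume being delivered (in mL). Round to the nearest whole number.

440

Vt = Cstat × (Pplat − PEEP) = 67.7 × (7.5 − 1) = 67.7 × 6.5 = 440.05 mL.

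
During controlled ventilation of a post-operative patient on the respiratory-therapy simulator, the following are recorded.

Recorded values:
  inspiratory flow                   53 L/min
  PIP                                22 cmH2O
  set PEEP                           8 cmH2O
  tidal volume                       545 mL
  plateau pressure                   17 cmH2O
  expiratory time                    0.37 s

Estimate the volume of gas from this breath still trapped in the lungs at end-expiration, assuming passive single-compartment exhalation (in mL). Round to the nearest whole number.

185

Flow: 53 L/min ÷ 60 = 0.8833 L/s.
R = (PIP − Pplat)/V̇ = (22 − 17) / 0.8833 = 5.0/0.8833 = 5.661 cmH2O·s/L.
C = Vt/(Pplat − PEEP) = 545.0 / (17 − 8) = 545.0/9.0 = 60.556 mL/cmH2O.
τ = R × C = 5.661 × 0.06056 L/cmH2O = 0.3428 s.
Fraction remaining = e^(−Te/τ) = e^(−0.37/0.3428) = 0.3398.
Trapped volume = 545.0 × 0.3398 = 185.19 mL.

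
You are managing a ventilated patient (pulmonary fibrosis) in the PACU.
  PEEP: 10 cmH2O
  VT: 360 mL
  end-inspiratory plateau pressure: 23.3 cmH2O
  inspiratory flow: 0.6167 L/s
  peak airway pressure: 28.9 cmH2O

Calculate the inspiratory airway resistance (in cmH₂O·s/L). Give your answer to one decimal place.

Raw = (PIP − Pplat) / flow = (28.9 − 23.3) / 0.6167 = 5.6 / 0.6167 = 9.081 cmH2O·s/L.

9.1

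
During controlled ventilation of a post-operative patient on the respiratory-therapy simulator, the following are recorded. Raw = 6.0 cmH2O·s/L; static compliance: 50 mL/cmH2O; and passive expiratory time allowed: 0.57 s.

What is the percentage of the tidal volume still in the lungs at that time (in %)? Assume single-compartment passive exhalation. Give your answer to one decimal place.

15.0

τ = R × C = 6.0 × 50 mL/cmH2O = 6.0 × 0.050 L/cmH2O = 0.3 s.
Passive exhalation: V(t)/V₀ = e^(−t/τ) = e^(−0.57/0.3) = 0.1496.
Fraction remaining = 0.1496 → 14.96%.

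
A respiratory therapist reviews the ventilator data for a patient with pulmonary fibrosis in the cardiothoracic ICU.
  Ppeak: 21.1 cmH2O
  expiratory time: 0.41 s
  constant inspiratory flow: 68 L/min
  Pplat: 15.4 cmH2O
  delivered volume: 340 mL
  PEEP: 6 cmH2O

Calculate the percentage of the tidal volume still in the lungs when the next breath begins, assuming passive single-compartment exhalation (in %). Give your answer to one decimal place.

10.5

Flow: 68 L/min ÷ 60 = 1.1333 L/s.
R = (PIP − Pplat)/V̇ = (21.1 − 15.4) / 1.1333 = 5.7/1.1333 = 5.03 cmH2O·s/L.
C = Vt/(Pplat − PEEP) = 340.0 / (15.4 − 6) = 340.0/9.4 = 36.17 mL/cmH2O.
τ = R × C = 5.03 × 0.03617 L/cmH2O = 0.1819 s.
Fraction remaining at end-expiration = e^(−Te/τ) = e^(−0.41/0.1819) = 0.105 → 10.5%.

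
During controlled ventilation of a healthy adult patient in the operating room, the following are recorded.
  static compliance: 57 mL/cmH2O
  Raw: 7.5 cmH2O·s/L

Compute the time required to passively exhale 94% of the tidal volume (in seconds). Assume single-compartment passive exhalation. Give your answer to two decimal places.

τ = R × C = 7.5 × 57 mL/cmH2O = 7.5 × 0.057 L/cmH2O = 0.4275 s.
Exhaled fraction f = 1 − e^(−t/τ) → t = −τ·ln(1 − f) = −0.4275·ln(0.06) = 1.203 s.

1.20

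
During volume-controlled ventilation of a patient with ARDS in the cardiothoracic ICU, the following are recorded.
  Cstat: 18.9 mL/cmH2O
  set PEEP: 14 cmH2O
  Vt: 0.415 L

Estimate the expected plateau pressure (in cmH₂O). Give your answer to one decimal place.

Pplat = PEEP + Vt / Cstat = 14 + 415 / 18.9 = 14 + 21.958 = 35.958 cmH2O.

36.0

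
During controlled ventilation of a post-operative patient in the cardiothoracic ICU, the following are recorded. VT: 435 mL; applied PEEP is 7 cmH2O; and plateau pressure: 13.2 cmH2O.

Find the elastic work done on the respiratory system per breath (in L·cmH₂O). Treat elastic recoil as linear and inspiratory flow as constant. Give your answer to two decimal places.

1.35

Elastic work ≈ ½ × (Pplat − PEEP) × Vt = 0.5 × (13.2 − 7) × 0.435 L = 0.5 × 6.2 × 0.435 = 1.349 L·cmH2O.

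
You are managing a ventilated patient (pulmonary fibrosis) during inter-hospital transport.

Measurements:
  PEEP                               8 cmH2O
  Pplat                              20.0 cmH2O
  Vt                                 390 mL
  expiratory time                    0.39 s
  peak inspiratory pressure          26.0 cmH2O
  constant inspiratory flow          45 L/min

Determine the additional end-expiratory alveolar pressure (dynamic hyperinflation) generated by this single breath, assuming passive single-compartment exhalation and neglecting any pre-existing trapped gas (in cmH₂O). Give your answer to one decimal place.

2.7

Flow: 45 L/min ÷ 60 = 0.75 L/s.
R = (PIP − Pplat)/V̇ = (26.0 − 20.0) / 0.75 = 6.0/0.75 = 8.0 cmH2O·s/L.
C = Vt/(Pplat − PEEP) = 390.0 / (20.0 − 8) = 390.0/12.0 = 32.5 mL/cmH2O.
τ = R × C = 8.0 × 0.0325 L/cmH2O = 0.26 s.
Fraction remaining = e^(−Te/τ) = e^(−0.39/0.26) = 0.2231; trapped volume = 390.0 × 0.2231 = 87.009 mL.
Additional alveolar pressure from trapping ≈ V_trapped / C = 87.009 / 32.5 = 2.677 cmH2O.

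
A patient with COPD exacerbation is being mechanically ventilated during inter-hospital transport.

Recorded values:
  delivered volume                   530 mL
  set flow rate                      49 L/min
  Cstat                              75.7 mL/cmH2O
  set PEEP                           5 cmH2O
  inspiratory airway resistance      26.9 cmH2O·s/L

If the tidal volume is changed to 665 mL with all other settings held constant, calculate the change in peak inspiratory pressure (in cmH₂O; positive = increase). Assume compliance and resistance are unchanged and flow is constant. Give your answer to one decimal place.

1.8

PIP = Vt/C + R·V̇ + PEEP (constant-flow equation of motion).
Only the elastic term changes: ΔPIP = ΔVt / C = (665 − 530) / 75.7 = 1.783 cmH2O.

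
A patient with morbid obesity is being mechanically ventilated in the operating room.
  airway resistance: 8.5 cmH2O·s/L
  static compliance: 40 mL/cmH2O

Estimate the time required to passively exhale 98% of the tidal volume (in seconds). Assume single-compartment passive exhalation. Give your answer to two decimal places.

1.33

τ = R × C = 8.5 × 40 mL/cmH2O = 8.5 × 0.040 L/cmH2O = 0.34 s.
Exhaled fraction f = 1 − e^(−t/τ) → t = −τ·ln(1 − f) = −0.34·ln(0.02) = 1.33 s.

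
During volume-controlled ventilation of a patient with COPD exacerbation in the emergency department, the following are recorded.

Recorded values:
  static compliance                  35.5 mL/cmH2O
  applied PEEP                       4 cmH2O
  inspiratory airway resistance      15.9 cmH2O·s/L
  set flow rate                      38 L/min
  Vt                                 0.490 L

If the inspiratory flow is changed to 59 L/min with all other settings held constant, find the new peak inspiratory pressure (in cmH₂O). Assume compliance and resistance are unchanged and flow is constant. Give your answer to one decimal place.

33.4

Flow: 38 L/min ÷ 60 = 0.6333 L/s.
New flow: 59 L/min ÷ 60 = 0.9833 L/s.
PIP = Vt/C + R·V̇ + PEEP (constant-flow equation of motion).
Only the resistive term changes: ΔPIP = R × ΔV̇ = 15.9 × (0.9833 − 0.6333) = 15.9 × 0.35 = 5.565 cmH2O.
Original PIP = 490/35.5 + 15.9×0.6333 + 4 = 27.872 cmH2O; new PIP = 27.872 + (5.565) = 33.437 cmH2O.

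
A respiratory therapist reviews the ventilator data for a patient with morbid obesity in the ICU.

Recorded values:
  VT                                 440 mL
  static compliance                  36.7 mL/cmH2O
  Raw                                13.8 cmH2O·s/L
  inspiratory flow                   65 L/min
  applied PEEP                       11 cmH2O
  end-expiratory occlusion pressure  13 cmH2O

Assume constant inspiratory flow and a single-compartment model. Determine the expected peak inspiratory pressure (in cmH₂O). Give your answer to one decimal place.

39.9

Flow: 65 L/min ÷ 60 = 1.0833 L/s.
Total PEEP = 13 cmH2O (set 11 + intrinsic 2); this is the baseline alveolar pressure.
Equation of motion (constant flow): PIP = Vt/C + R·V̇ + PEEP.
PIP = 440/36.7 + 13.8×1.0833 + 13 = 11.989 + 14.95 + 13 = 39.939 cmH2O.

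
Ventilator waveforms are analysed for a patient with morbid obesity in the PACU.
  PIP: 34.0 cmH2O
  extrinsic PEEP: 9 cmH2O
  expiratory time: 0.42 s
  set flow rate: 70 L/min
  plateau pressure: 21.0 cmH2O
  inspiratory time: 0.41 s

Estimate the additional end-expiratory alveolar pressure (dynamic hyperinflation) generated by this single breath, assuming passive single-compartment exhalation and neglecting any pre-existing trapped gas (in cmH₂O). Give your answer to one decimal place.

4.7

Flow: 70 L/min ÷ 60 = 1.1667 L/s.
Vt = flow × Ti = 1.1667 L/s × 0.41 s × 1000 mL/L = 478.35 mL.
R = (PIP − Pplat)/V̇ = (34.0 − 21.0) / 1.1667 = 13.0/1.1667 = 11.143 cmH2O·s/L.
C = Vt/(Pplat − PEEP) = 478.35 / (21.0 − 9) = 478.35/12.0 = 39.863 mL/cmH2O.
τ = R × C = 11.143 × 0.03986 L/cmH2O = 0.4442 s.
Fraction remaining = e^(−Te/τ) = e^(−0.42/0.4442) = 0.3885; trapped volume = 478.35 × 0.3885 = 185.84 mL.
Additional alveolar pressure from trapping ≈ V_trapped / C = 185.84 / 39.863 = 4.662 cmH2O.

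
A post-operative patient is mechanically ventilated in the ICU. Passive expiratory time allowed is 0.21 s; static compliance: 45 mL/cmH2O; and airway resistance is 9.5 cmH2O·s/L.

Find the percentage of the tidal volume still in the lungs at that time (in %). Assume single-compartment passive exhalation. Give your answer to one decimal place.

61.2

τ = R × C = 9.5 × 45 mL/cmH2O = 9.5 × 0.045 L/cmH2O = 0.4275 s.
Passive exhalation: V(t)/V₀ = e^(−t/τ) = e^(−0.21/0.4275) = 0.6119.
Fraction remaining = 0.6119 → 61.19%.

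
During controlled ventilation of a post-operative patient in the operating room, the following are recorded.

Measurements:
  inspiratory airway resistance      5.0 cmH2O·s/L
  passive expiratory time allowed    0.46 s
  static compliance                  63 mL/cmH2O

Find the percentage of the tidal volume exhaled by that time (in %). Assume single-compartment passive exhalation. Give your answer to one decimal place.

τ = R × C = 5.0 × 63 mL/cmH2O = 5.0 × 0.063 L/cmH2O = 0.315 s.
Passive exhalation: V(t)/V₀ = e^(−t/τ) = e^(−0.46/0.315) = 0.2322.
Fraction exhaled = 1 − 0.2322 = 0.7678 → 76.78%.

76.8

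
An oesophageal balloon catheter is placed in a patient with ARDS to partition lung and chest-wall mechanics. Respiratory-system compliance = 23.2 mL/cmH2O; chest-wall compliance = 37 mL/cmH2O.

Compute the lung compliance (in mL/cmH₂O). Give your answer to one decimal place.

1/CL = 1/Crs − 1/Ccw.
1/CL = 1/23.2 − 1/37 = 0.01608.
CL = 62.189 mL/cmH2O.

62.2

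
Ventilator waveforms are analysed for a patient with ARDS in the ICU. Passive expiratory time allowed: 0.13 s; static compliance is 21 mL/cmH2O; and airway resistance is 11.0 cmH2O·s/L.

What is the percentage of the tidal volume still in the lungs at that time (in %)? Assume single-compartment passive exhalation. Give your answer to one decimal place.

τ = R × C = 11.0 × 21 mL/cmH2O = 11.0 × 0.021 L/cmH2O = 0.231 s.
Passive exhalation: V(t)/V₀ = e^(−t/τ) = e^(−0.13/0.231) = 0.5696.
Fraction remaining = 0.5696 → 56.96%.

57.0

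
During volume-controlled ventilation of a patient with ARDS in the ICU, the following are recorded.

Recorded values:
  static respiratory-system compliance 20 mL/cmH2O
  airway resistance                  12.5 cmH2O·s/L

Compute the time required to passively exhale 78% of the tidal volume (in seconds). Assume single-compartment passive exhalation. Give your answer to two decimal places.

τ = R × C = 12.5 × 20 mL/cmH2O = 12.5 × 0.020 L/cmH2O = 0.25 s.
Exhaled fraction f = 1 − e^(−t/τ) → t = −τ·ln(1 − f) = −0.25·ln(0.22) = 0.3785 s.

0.38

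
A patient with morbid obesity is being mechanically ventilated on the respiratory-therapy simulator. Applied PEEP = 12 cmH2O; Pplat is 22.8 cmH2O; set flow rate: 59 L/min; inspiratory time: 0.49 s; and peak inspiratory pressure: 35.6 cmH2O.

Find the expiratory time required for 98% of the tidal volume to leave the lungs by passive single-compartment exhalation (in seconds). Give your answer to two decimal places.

Flow: 59 L/min ÷ 60 = 0.9833 L/s.
Vt = flow × Ti = 0.9833 L/s × 0.49 s × 1000 mL/L = 481.82 mL.
R = (PIP − Pplat)/V̇ = (35.6 − 22.8) / 0.9833 = 12.8/0.9833 = 13.017 cmH2O·s/L.
C = Vt/(Pplat − PEEP) = 481.82 / (22.8 − 12) = 481.82/10.8 = 44.613 mL/cmH2O.
τ = R × C = 13.017 × 0.04461 L/cmH2O = 0.5807 s.
t = −τ·ln(1 − 0.98) = −0.5807·ln(0.02) = 2.272 s.

2.27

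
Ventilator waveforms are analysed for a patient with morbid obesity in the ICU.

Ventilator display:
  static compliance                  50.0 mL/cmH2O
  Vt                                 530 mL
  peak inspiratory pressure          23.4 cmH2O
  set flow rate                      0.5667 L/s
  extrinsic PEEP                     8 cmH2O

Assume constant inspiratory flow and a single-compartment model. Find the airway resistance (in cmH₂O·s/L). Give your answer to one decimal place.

8.5

Equation of motion (constant flow): PIP = Vt/C + R·V̇ + PEEP.
R·V̇ = PIP − Vt/C − PEEP = 23.4 − 530/50.0 − 8 = 23.4 − 10.6 − 8 = 4.8 cmH2O.
R = 4.8 / 0.5667 = 8.47 cmH2O·s/L.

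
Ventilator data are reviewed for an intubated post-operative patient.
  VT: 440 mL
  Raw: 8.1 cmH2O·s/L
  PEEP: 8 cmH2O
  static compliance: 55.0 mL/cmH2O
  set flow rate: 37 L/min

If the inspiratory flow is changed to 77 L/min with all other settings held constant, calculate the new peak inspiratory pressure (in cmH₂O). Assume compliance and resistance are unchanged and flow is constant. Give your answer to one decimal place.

Flow: 37 L/min ÷ 60 = 0.6167 L/s.
New flow: 77 L/min ÷ 60 = 1.2833 L/s.
PIP = Vt/C + R·V̇ + PEEP (constant-flow equation of motion).
Only the resistive term changes: ΔPIP = R × ΔV̇ = 8.1 × (1.2833 − 0.6167) = 8.1 × 0.6666 = 5.399 cmH2O.
Original PIP = 440/55.0 + 8.1×0.6167 + 8 = 20.995 cmH2O; new PIP = 20.995 + (5.399) = 26.394 cmH2O.

26.4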